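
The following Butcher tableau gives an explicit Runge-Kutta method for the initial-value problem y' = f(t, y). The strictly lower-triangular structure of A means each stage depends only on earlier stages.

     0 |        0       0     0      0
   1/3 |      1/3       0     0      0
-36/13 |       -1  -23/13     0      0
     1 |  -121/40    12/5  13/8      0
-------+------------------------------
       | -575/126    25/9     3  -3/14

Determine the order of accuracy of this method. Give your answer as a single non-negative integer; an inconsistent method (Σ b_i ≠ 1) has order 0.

b = (-575/126, 25/9, 3, -3/14)
c = (0, 1/3, -36/13, 1)
Ac = (0, 0, -23/39, -37/10)
Σ b_i: (-575/126)·1 + 25/9·1 + 3·1 + (-3/14)·1 = 1 ✓
b·c: 25/9·1/3 + 3·(-36/13) + (-3/14)·1 = -37327/4914 ≠ 1/2 ⇒ order 1.

1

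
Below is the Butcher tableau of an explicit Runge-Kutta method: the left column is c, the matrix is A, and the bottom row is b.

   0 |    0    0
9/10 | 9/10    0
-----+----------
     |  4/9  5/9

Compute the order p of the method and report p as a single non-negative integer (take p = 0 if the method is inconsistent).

2

b = (4/9, 5/9)
c = (0, 9/10)
Σ b_i: 4/9·1 + 5/9·1 = 1 ✓
b·c: 5/9·9/10 = 1/2 ✓; 2 stages ⇒ order 2.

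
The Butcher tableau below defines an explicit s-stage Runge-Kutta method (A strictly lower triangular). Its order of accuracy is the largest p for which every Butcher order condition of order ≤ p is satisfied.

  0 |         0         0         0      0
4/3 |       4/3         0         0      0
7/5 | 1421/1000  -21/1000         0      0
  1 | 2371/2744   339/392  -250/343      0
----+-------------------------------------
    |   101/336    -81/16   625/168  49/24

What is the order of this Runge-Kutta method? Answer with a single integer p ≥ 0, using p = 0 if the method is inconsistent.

4

b = (101/336, -81/16, 625/168, 49/24)
c = (0, 4/3, 7/5, 1)
Ac = (0, 0, -7/250, 13/98)
Σ b_i: 101/336·1 + (-81/16)·1 + 625/168·1 + 49/24·1 = 1 ✓
b·c: (-81/16)·4/3 + 625/168·7/5 + 49/24·1 = 1/2 ✓
b·c²: (-81/16)·16/9 + 625/168·49/25 + 49/24·1 = 1/3 ✓
b·Ac: 625/168·(-7/250) + 49/24·13/98 = 1/6 ✓
b·c³: (-81/16)·64/27 + 625/168·343/125 + 49/24·1 = 1/4 ✓
b·(c∘Ac): 625/168·(-49/1250) + 49/24·13/98 = 1/8 ✓
b·Ac²: 625/168·(-14/375) + 49/24·16/147 = 1/12 ✓
b·A²c: 49/24·1/49 = 1/24 ✓; 4 stages ⇒ order 4.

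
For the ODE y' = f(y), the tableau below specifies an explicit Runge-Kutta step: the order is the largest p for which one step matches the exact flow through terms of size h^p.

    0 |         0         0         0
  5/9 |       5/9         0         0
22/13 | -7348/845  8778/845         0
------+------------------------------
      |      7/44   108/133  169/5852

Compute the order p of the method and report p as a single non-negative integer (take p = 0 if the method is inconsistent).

b = (7/44, 108/133, 169/5852)
c = (0, 5/9, 22/13)
Ac = (0, 0, 2926/507)
Σ b_i: 7/44·1 + 108/133·1 + 169/5852·1 = 1 ✓
b·c: 108/133·5/9 + 169/5852·22/13 = 1/2 ✓
b·c²: 108/133·25/81 + 169/5852·484/169 = 1/3 ✓
b·Ac: 169/5852·2926/507 = 1/6 ✓; 3 stages ⇒ order 3.

3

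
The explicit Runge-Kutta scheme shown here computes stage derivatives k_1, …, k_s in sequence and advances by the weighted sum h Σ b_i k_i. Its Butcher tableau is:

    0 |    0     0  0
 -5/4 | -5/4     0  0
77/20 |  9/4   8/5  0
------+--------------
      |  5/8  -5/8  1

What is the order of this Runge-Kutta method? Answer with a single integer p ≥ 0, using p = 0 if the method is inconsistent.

1

b = (5/8, -5/8, 1)
c = (0, -5/4, 77/20)
Ac = (0, 0, -2)
Σ b_i: 5/8·1 + (-5/8)·1 + 1·1 = 1 ✓
b·c: (-5/8)·(-5/4) + 1·77/20 = 741/160 ≠ 1/2 ⇒ order 1.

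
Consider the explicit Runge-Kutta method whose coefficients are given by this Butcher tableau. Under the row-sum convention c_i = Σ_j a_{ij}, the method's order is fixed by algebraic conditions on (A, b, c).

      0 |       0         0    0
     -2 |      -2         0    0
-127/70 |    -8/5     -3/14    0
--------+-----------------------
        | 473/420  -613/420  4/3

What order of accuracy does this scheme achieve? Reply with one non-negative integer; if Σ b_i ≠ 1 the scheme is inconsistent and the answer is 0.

2

b = (473/420, -613/420, 4/3)
c = (0, -2, -127/70)
Ac = (0, 0, 3/7)
Σ b_i: 473/420·1 + (-613/420)·1 + 4/3·1 = 1 ✓
b·c: (-613/420)·(-2) + 4/3·(-127/70) = 1/2 ✓
b·c²: (-613/420)·4 + 4/3·16129/4900 = -5326/3675 ≠ 1/3 ⇒ order 2.
b·Ac: 4/3·3/7 = 4/7 ≠ 1/6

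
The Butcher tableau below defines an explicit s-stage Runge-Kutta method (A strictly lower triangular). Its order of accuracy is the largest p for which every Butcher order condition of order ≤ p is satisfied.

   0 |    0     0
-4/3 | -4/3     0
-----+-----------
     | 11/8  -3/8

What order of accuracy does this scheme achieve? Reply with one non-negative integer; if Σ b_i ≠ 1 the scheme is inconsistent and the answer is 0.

b = (11/8, -3/8)
c = (0, -4/3)
Σ b_i: 11/8·1 + (-3/8)·1 = 1 ✓
b·c: (-3/8)·(-4/3) = 1/2 ✓; 2 stages ⇒ order 2.

2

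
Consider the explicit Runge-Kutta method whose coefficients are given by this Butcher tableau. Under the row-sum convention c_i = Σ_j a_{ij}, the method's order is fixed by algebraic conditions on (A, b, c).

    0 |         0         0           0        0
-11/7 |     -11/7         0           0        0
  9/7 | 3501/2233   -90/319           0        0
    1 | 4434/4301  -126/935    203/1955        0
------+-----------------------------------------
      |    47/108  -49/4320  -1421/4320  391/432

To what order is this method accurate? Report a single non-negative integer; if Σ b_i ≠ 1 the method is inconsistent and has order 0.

4

b = (47/108, -49/4320, -1421/4320, 391/432)
c = (0, -11/7, 9/7, 1)
Ac = (0, 0, 90/203, 135/391)
Σ b_i: 47/108·1 + (-49/4320)·1 + (-1421/4320)·1 + 391/432·1 = 1 ✓
b·c: (-49/4320)·(-11/7) + (-1421/4320)·9/7 + 391/432·1 = 1/2 ✓
b·c²: (-49/4320)·121/49 + (-1421/4320)·81/49 + 391/432·1 = 1/3 ✓
b·Ac: (-1421/4320)·90/203 + 391/432·135/391 = 1/6 ✓
b·c³: (-49/4320)·(-1331/343) + (-1421/4320)·729/343 + 391/432·1 = 1/4 ✓
b·(c∘Ac): (-1421/4320)·810/1421 + 391/432·135/391 = 1/8 ✓
b·Ac²: (-1421/4320)·(-990/1421) + 391/432·(-63/391) = 1/12 ✓
b·A²c: 391/432·18/391 = 1/24 ✓; 4 stages ⇒ order 4.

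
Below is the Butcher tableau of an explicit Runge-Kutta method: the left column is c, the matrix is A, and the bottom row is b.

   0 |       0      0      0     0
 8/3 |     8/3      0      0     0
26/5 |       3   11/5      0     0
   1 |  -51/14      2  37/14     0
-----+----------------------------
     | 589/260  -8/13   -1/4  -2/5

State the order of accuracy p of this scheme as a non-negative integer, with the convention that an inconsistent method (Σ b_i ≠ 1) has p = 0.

1

b = (589/260, -8/13, -1/4, -2/5)
c = (0, 8/3, 26/5, 1)
Ac = (0, 0, 88/15, 2003/105)
Σ b_i: 589/260·1 + (-8/13)·1 + (-1/4)·1 + (-2/5)·1 = 1 ✓
b·c: (-8/13)·8/3 + (-1/4)·26/5 + (-2/5)·1 = -1303/390 ≠ 1/2 ⇒ order 1.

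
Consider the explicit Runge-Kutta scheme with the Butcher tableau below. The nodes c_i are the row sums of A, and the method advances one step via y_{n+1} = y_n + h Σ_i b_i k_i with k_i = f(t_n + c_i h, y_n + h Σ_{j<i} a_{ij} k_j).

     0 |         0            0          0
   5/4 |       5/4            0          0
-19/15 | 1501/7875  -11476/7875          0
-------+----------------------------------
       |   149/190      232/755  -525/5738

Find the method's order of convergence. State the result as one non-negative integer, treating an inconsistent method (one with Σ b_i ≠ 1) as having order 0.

3

b = (149/190, 232/755, -525/5738)
c = (0, 5/4, -19/15)
Ac = (0, 0, -2869/1575)
Σ b_i: 149/190·1 + 232/755·1 + (-525/5738)·1 = 1 ✓
b·c: 232/755·5/4 + (-525/5738)·(-19/15) = 1/2 ✓
b·c²: 232/755·25/16 + (-525/5738)·361/225 = 1/3 ✓
b·Ac: (-525/5738)·(-2869/1575) = 1/6 ✓; 3 stages ⇒ order 3.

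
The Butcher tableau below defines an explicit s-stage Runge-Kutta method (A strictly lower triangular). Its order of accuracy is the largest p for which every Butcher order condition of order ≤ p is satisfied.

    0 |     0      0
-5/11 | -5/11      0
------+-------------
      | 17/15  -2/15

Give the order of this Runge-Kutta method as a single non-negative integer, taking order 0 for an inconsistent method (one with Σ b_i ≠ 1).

b = (17/15, -2/15)
c = (0, -5/11)
Σ b_i: 17/15·1 + (-2/15)·1 = 1 ✓
b·c: (-2/15)·(-5/11) = 2/33 ≠ 1/2 ⇒ order 1.

1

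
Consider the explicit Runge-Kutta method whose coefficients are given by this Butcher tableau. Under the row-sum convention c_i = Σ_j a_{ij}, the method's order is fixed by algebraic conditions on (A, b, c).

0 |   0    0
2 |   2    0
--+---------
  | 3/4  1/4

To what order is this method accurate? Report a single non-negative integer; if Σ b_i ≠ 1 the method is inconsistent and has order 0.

b = (3/4, 1/4)
c = (0, 2)
Σ b_i: 3/4·1 + 1/4·1 = 1 ✓
b·c: 1/4·2 = 1/2 ✓; 2 stages ⇒ order 2.

2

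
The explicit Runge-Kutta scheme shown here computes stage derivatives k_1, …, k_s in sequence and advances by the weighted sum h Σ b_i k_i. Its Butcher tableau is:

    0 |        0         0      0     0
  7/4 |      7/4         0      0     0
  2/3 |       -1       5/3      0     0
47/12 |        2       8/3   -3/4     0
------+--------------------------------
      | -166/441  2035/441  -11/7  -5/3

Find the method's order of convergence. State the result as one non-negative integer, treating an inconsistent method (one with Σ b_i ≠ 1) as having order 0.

2

b = (-166/441, 2035/441, -11/7, -5/3)
c = (0, 7/4, 2/3, 47/12)
Ac = (0, 0, 35/12, 25/6)
Σ b_i: (-166/441)·1 + 2035/441·1 + (-11/7)·1 + (-5/3)·1 = 1 ✓
b·c: 2035/441·7/4 + (-11/7)·2/3 + (-5/3)·47/12 = 1/2 ✓
b·c²: 2035/441·49/16 + (-11/7)·4/9 + (-5/3)·2209/144 = -9173/756 ≠ 1/3 ⇒ order 2.
b·Ac: (-11/7)·35/12 + (-5/3)·25/6 = -415/36 ≠ 1/6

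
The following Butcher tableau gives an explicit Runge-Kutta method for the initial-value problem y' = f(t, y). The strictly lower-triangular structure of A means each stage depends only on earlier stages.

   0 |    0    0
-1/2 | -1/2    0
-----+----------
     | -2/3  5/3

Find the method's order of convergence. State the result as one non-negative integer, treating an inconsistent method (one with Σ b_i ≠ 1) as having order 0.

1

b = (-2/3, 5/3)
c = (0, -1/2)
Σ b_i: (-2/3)·1 + 5/3·1 = 1 ✓
b·c: 5/3·(-1/2) = -5/6 ≠ 1/2 ⇒ order 1.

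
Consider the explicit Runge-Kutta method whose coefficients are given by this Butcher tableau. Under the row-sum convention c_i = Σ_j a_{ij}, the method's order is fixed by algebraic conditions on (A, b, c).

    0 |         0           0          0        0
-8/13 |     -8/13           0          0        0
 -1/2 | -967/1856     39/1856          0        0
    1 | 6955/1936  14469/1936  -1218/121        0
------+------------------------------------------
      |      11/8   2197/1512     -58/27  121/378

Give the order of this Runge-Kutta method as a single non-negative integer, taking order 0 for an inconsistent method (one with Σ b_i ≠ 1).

4

b = (11/8, 2197/1512, -58/27, 121/378)
c = (0, -8/13, -1/2, 1)
Ac = (0, 0, -3/232, 105/242)
Σ b_i: 11/8·1 + 2197/1512·1 + (-58/27)·1 + 121/378·1 = 1 ✓
b·c: 2197/1512·(-8/13) + (-58/27)·(-1/2) + 121/378·1 = 1/2 ✓
b·c²: 2197/1512·64/169 + (-58/27)·1/4 + 121/378·1 = 1/3 ✓
b·Ac: (-58/27)·(-3/232) + 121/378·105/242 = 1/6 ✓
b·c³: 2197/1512·(-512/2197) + (-58/27)·(-1/8) + 121/378·1 = 1/4 ✓
b·(c∘Ac): (-58/27)·3/464 + 121/378·105/242 = 1/8 ✓
b·Ac²: (-58/27)·3/377 + 121/378·987/3146 = 1/12 ✓
b·A²c: 121/378·63/484 = 1/24 ✓; 4 stages ⇒ order 4.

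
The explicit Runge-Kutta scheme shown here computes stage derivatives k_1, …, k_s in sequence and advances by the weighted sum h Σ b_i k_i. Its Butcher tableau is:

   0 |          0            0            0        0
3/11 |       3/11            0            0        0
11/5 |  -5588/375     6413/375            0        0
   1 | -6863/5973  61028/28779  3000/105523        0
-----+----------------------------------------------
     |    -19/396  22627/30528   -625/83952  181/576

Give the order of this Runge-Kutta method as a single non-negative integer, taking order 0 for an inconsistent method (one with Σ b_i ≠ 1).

4

b = (-19/396, 22627/30528, -625/83952, 181/576)
c = (0, 3/11, 11/5, 1)
Ac = (0, 0, 583/125, 116/181)
Σ b_i: (-19/396)·1 + 22627/30528·1 + (-625/83952)·1 + 181/576·1 = 1 ✓
b·c: 22627/30528·3/11 + (-625/83952)·11/5 + 181/576·1 = 1/2 ✓
b·c²: 22627/30528·9/121 + (-625/83952)·121/25 + 181/576·1 = 1/3 ✓
b·Ac: (-625/83952)·583/125 + 181/576·116/181 = 1/6 ✓
b·c³: 22627/30528·27/1331 + (-625/83952)·1331/125 + 181/576·1 = 1/4 ✓
b·(c∘Ac): (-625/83952)·6413/625 + 181/576·116/181 = 1/8 ✓
b·Ac²: (-625/83952)·159/125 + 181/576·588/1991 = 1/12 ✓
b·A²c: 181/576·24/181 = 1/24 ✓; 4 stages ⇒ order 4.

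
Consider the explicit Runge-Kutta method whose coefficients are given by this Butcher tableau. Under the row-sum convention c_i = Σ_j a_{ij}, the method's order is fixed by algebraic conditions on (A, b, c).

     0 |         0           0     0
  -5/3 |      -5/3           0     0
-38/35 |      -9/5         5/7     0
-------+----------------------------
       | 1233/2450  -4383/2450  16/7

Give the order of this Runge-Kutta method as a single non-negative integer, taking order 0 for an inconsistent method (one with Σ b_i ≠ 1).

2

b = (1233/2450, -4383/2450, 16/7)
c = (0, -5/3, -38/35)
Ac = (0, 0, -25/21)
Σ b_i: 1233/2450·1 + (-4383/2450)·1 + 16/7·1 = 1 ✓
b·c: (-4383/2450)·(-5/3) + 16/7·(-38/35) = 1/2 ✓
b·c²: (-4383/2450)·25/9 + 16/7·1444/1225 = -39017/17150 ≠ 1/3 ⇒ order 2.
b·Ac: 16/7·(-25/21) = -400/147 ≠ 1/6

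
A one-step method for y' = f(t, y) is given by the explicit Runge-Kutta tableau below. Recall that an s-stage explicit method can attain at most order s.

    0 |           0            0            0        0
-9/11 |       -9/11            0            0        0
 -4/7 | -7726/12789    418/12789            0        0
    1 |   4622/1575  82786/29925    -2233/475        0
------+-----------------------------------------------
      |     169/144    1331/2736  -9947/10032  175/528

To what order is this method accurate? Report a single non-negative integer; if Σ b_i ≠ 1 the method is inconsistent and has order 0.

b = (169/144, 1331/2736, -9947/10032, 175/528)
c = (0, -9/11, -4/7, 1)
Ac = (0, 0, -38/1421, 74/175)
Σ b_i: 169/144·1 + 1331/2736·1 + (-9947/10032)·1 + 175/528·1 = 1 ✓
b·c: 1331/2736·(-9/11) + (-9947/10032)·(-4/7) + 175/528·1 = 1/2 ✓
b·c²: 1331/2736·81/121 + (-9947/10032)·16/49 + 175/528·1 = 1/3 ✓
b·Ac: (-9947/10032)·(-38/1421) + 175/528·74/175 = 1/6 ✓
b·c³: 1331/2736·(-729/1331) + (-9947/10032)·(-64/343) + 175/528·1 = 1/4 ✓
b·(c∘Ac): (-9947/10032)·152/9947 + 175/528·74/175 = 1/8 ✓
b·Ac²: (-9947/10032)·342/15631 + 175/528·122/385 = 1/12 ✓
b·A²c: 175/528·22/175 = 1/24 ✓; 4 stages ⇒ order 4.

4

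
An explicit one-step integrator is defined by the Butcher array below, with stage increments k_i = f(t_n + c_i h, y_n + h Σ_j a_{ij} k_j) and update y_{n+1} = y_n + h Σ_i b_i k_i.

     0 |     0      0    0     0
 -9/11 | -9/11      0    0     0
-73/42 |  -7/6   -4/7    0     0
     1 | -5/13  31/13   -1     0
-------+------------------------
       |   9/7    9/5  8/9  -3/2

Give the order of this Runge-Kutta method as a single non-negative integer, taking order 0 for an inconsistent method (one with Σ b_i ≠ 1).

b = (9/7, 9/5, 8/9, -3/2)
c = (0, -9/11, -73/42, 1)
Ac = (0, 0, 36/77, -1279/6006)
Σ b_i: 9/7·1 + 9/5·1 + 8/9·1 + (-3/2)·1 = 1559/630 ≠ 1 ⇒ order 0.

0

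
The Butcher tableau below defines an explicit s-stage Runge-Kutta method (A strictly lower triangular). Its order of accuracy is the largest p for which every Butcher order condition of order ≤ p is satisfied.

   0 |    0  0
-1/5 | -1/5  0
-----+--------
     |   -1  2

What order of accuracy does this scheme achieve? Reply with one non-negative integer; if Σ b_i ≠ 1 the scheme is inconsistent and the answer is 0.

1

b = (-1, 2)
c = (0, -1/5)
Σ b_i: (-1)·1 + 2·1 = 1 ✓
b·c: 2·(-1/5) = -2/5 ≠ 1/2 ⇒ order 1.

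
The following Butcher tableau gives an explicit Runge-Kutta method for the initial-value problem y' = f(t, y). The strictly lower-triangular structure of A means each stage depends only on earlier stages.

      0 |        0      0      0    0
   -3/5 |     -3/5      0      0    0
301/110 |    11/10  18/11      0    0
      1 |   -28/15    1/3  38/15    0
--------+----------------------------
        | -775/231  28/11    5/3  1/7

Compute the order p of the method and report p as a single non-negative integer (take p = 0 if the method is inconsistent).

b = (-775/231, 28/11, 5/3, 1/7)
c = (0, -3/5, 301/110, 1)
Ac = (0, 0, -54/55, 5554/825)
Σ b_i: (-775/231)·1 + 28/11·1 + 5/3·1 + 1/7·1 = 1 ✓
b·c: 28/11·(-3/5) + 5/3·301/110 + 1/7·1 = 667/210 ≠ 1/2 ⇒ order 1.

1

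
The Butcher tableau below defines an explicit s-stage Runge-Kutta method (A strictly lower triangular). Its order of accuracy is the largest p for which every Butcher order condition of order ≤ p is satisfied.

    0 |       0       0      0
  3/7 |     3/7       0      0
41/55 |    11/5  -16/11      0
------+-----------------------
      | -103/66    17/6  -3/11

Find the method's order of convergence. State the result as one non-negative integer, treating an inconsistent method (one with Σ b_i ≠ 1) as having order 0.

1

b = (-103/66, 17/6, -3/11)
c = (0, 3/7, 41/55)
Ac = (0, 0, -48/77)
Σ b_i: (-103/66)·1 + 17/6·1 + (-3/11)·1 = 1 ✓
b·c: 17/6·3/7 + (-3/11)·41/55 = 8563/8470 ≠ 1/2 ⇒ order 1.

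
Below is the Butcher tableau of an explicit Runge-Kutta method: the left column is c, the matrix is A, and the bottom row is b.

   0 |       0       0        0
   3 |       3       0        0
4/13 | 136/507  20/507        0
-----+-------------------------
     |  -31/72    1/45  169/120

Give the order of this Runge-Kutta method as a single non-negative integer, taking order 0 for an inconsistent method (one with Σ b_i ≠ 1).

3

b = (-31/72, 1/45, 169/120)
c = (0, 3, 4/13)
Ac = (0, 0, 20/169)
Σ b_i: (-31/72)·1 + 1/45·1 + 169/120·1 = 1 ✓
b·c: 1/45·3 + 169/120·4/13 = 1/2 ✓
b·c²: 1/45·9 + 169/120·16/169 = 1/3 ✓
b·Ac: 169/120·20/169 = 1/6 ✓; 3 stages ⇒ order 3.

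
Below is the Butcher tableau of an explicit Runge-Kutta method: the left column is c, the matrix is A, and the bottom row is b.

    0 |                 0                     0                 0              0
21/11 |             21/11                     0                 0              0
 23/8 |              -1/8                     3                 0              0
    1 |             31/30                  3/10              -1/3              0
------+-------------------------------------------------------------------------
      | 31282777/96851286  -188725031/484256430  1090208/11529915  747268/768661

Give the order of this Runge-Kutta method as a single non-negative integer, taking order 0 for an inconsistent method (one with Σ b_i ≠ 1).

b = (31282777/96851286, -188725031/484256430, 1090208/11529915, 747268/768661)
c = (0, 21/11, 23/8, 1)
Ac = (0, 0, 63/11, -509/1320)
Σ b_i: 31282777/96851286·1 + (-188725031/484256430)·1 + 1090208/11529915·1 + 747268/768661·1 = 1 ✓
b·c: (-188725031/484256430)·21/11 + 1090208/11529915·23/8 + 747268/768661·1 = 1/2 ✓
b·c²: (-188725031/484256430)·441/121 + 1090208/11529915·529/64 + 747268/768661·1 = 1/3 ✓
b·Ac: 1090208/11529915·63/11 + 747268/768661·(-509/1320) = 1/6 ✓
b·c³: (-188725031/484256430)·9261/1331 + 1090208/11529915·12167/512 + 747268/768661·1 = 205963973/405853008 ≠ 1/4 ⇒ order 3.
b·(c∘Ac): 1090208/11529915·1449/88 + 747268/768661·(-509/1320) = 59967599/50731626 ≠ 1/8
b·Ac²: 1090208/11529915·1323/121 + 747268/768661·(-193037/116160) = -236092187/405853008 ≠ 1/12
b·A²c: 747268/768661·(-21/11) = -15692628/8455271 ≠ 1/24

3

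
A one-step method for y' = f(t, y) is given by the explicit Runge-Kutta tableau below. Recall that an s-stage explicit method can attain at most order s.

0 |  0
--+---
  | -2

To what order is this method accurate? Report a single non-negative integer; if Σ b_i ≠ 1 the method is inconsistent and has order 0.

b = (-2)
c = (0)
Σ b_i: (-2)·1 = -2 ≠ 1 ⇒ order 0.

0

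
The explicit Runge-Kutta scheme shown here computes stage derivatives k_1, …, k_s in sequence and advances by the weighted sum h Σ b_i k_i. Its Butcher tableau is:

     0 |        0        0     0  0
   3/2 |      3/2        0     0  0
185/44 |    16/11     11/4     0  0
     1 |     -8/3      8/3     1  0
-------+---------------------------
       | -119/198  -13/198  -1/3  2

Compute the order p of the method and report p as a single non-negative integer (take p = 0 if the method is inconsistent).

b = (-119/198, -13/198, -1/3, 2)
c = (0, 3/2, 185/44, 1)
Ac = (0, 0, 33/8, 361/44)
Σ b_i: (-119/198)·1 + (-13/198)·1 + (-1/3)·1 + 2·1 = 1 ✓
b·c: (-13/198)·3/2 + (-1/3)·185/44 + 2·1 = 1/2 ✓
b·c²: (-13/198)·9/4 + (-1/3)·34225/1936 + 2·1 = -23467/5808 ≠ 1/3 ⇒ order 2.
b·Ac: (-1/3)·33/8 + 2·361/44 = 1323/88 ≠ 1/6

2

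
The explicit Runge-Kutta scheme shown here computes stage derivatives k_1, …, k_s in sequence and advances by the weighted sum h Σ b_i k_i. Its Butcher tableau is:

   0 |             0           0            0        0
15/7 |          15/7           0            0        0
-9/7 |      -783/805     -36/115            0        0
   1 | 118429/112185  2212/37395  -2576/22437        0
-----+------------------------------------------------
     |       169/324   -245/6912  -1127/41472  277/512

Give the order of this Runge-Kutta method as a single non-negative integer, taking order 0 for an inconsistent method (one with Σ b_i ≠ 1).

4

b = (169/324, -245/6912, -1127/41472, 277/512)
c = (0, 15/7, -9/7, 1)
Ac = (0, 0, -108/161, 76/277)
Σ b_i: 169/324·1 + (-245/6912)·1 + (-1127/41472)·1 + 277/512·1 = 1 ✓
b·c: (-245/6912)·15/7 + (-1127/41472)·(-9/7) + 277/512·1 = 1/2 ✓
b·c²: (-245/6912)·225/49 + (-1127/41472)·81/49 + 277/512·1 = 1/3 ✓
b·Ac: (-1127/41472)·(-108/161) + 277/512·76/277 = 1/6 ✓
b·c³: (-245/6912)·3375/343 + (-1127/41472)·(-729/343) + 277/512·1 = 1/4 ✓
b·(c∘Ac): (-1127/41472)·972/1127 + 277/512·76/277 = 1/8 ✓
b·Ac²: (-1127/41472)·(-1620/1127) + 277/512·68/831 = 1/12 ✓
b·A²c: 277/512·64/831 = 1/24 ✓; 4 stages ⇒ order 4.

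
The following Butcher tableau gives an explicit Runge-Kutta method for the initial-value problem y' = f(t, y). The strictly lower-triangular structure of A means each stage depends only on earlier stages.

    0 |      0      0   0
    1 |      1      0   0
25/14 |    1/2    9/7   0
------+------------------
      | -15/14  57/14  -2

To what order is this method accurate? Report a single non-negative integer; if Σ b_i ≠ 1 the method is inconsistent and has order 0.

2

b = (-15/14, 57/14, -2)
c = (0, 1, 25/14)
Ac = (0, 0, 9/7)
Σ b_i: (-15/14)·1 + 57/14·1 + (-2)·1 = 1 ✓
b·c: 57/14·1 + (-2)·25/14 = 1/2 ✓
b·c²: 57/14·1 + (-2)·625/196 = -113/49 ≠ 1/3 ⇒ order 2.
b·Ac: (-2)·9/7 = -18/7 ≠ 1/6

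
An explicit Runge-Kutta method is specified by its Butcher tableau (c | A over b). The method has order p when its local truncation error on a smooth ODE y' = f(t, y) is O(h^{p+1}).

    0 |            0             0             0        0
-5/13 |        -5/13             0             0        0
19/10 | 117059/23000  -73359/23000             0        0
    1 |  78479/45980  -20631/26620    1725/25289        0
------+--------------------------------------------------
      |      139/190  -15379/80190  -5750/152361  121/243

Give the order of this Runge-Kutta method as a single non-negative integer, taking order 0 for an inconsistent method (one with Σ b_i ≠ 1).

b = (139/190, -15379/80190, -5750/152361, 121/243)
c = (0, -5/13, 19/10, 1)
Ac = (0, 0, 5643/4600, 207/484)
Σ b_i: 139/190·1 + (-15379/80190)·1 + (-5750/152361)·1 + 121/243·1 = 1 ✓
b·c: (-15379/80190)·(-5/13) + (-5750/152361)·19/10 + 121/243·1 = 1/2 ✓
b·c²: (-15379/80190)·25/169 + (-5750/152361)·361/100 + 121/243·1 = 1/3 ✓
b·Ac: (-5750/152361)·5643/4600 + 121/243·207/484 = 1/6 ✓
b·c³: (-15379/80190)·(-125/2197) + (-5750/152361)·6859/1000 + 121/243·1 = 1/4 ✓
b·(c∘Ac): (-5750/152361)·107217/46000 + 121/243·207/484 = 1/8 ✓
b·Ac²: (-5750/152361)·(-5643/11960) + 121/243·207/1573 = 1/12 ✓
b·A²c: 121/243·81/968 = 1/24 ✓; 4 stages ⇒ order 4.

4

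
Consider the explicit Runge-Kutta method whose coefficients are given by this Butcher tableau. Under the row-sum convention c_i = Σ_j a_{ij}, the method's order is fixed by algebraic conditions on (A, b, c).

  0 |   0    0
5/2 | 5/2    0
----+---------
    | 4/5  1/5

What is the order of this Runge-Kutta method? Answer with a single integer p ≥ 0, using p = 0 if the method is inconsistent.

2

b = (4/5, 1/5)
c = (0, 5/2)
Σ b_i: 4/5·1 + 1/5·1 = 1 ✓
b·c: 1/5·5/2 = 1/2 ✓; 2 stages ⇒ order 2.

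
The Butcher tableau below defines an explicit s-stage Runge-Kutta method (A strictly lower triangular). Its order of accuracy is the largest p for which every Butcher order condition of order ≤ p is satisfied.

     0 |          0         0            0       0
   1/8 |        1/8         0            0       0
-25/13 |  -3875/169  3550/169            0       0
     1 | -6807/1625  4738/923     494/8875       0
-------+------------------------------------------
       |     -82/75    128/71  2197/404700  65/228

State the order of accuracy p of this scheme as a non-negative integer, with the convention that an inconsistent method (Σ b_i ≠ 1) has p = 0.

4

b = (-82/75, 128/71, 2197/404700, 65/228)
c = (0, 1/8, -25/13, 1)
Ac = (0, 0, 1775/676, 139/260)
Σ b_i: (-82/75)·1 + 128/71·1 + 2197/404700·1 + 65/228·1 = 1 ✓
b·c: 128/71·1/8 + 2197/404700·(-25/13) + 65/228·1 = 1/2 ✓
b·c²: 128/71·1/64 + 2197/404700·625/169 + 65/228·1 = 1/3 ✓
b·Ac: 2197/404700·1775/676 + 65/228·139/260 = 1/6 ✓
b·c³: 128/71·1/512 + 2197/404700·(-15625/2197) + 65/228·1 = 1/4 ✓
b·(c∘Ac): 2197/404700·(-44375/8788) + 65/228·139/260 = 1/8 ✓
b·Ac²: 2197/404700·1775/5408 + 65/228·119/416 = 1/12 ✓
b·A²c: 65/228·19/130 = 1/24 ✓; 4 stages ⇒ order 4.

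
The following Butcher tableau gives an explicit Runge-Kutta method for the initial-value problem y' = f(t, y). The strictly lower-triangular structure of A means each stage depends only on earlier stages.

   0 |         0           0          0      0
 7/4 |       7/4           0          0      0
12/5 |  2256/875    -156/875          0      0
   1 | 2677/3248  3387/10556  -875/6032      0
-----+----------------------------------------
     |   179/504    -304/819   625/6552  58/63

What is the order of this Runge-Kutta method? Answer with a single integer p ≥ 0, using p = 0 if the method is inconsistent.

4

b = (179/504, -304/819, 625/6552, 58/63)
c = (0, 7/4, 12/5, 1)
Ac = (0, 0, -39/125, 99/464)
Σ b_i: 179/504·1 + (-304/819)·1 + 625/6552·1 + 58/63·1 = 1 ✓
b·c: (-304/819)·7/4 + 625/6552·12/5 + 58/63·1 = 1/2 ✓
b·c²: (-304/819)·49/16 + 625/6552·144/25 + 58/63·1 = 1/3 ✓
b·Ac: 625/6552·(-39/125) + 58/63·99/464 = 1/6 ✓
b·c³: (-304/819)·343/64 + 625/6552·1728/125 + 58/63·1 = 1/4 ✓
b·(c∘Ac): 625/6552·(-468/625) + 58/63·99/464 = 1/8 ✓
b·Ac²: 625/6552·(-273/500) + 58/63·273/1856 = 1/12 ✓
b·A²c: 58/63·21/464 = 1/24 ✓; 4 stages ⇒ order 4.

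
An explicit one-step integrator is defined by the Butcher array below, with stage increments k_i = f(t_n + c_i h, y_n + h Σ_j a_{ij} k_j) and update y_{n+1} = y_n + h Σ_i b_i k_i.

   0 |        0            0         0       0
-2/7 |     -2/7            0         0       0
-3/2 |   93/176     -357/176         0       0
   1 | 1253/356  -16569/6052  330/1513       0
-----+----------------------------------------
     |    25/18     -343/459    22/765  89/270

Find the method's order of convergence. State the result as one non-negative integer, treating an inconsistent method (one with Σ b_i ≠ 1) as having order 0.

4

b = (25/18, -343/459, 22/765, 89/270)
c = (0, -2/7, -3/2, 1)
Ac = (0, 0, 51/88, 81/178)
Σ b_i: 25/18·1 + (-343/459)·1 + 22/765·1 + 89/270·1 = 1 ✓
b·c: (-343/459)·(-2/7) + 22/765·(-3/2) + 89/270·1 = 1/2 ✓
b·c²: (-343/459)·4/49 + 22/765·9/4 + 89/270·1 = 1/3 ✓
b·Ac: 22/765·51/88 + 89/270·81/178 = 1/6 ✓
b·c³: (-343/459)·(-8/343) + 22/765·(-27/8) + 89/270·1 = 1/4 ✓
b·(c∘Ac): 22/765·(-153/176) + 89/270·81/178 = 1/8 ✓
b·Ac²: 22/765·(-51/308) + 89/270·333/1246 = 1/12 ✓
b·A²c: 89/270·45/356 = 1/24 ✓; 4 stages ⇒ order 4.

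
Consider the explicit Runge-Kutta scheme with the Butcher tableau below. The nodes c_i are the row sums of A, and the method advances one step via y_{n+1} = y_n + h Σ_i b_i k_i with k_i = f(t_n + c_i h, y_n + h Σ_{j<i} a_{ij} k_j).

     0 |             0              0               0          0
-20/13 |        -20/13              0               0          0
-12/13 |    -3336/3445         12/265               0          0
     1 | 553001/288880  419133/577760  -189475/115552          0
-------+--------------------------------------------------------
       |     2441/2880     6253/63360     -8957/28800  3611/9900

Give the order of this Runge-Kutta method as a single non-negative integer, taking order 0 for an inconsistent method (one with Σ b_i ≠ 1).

b = (2441/2880, 6253/63360, -8957/28800, 3611/9900)
c = (0, -20/13, -12/13, 1)
Ac = (0, 0, -48/689, 2871/7222)
Σ b_i: 2441/2880·1 + 6253/63360·1 + (-8957/28800)·1 + 3611/9900·1 = 1 ✓
b·c: 6253/63360·(-20/13) + (-8957/28800)·(-12/13) + 3611/9900·1 = 1/2 ✓
b·c²: 6253/63360·400/169 + (-8957/28800)·144/169 + 3611/9900·1 = 1/3 ✓
b·Ac: (-8957/28800)·(-48/689) + 3611/9900·2871/7222 = 1/6 ✓
b·c³: 6253/63360·(-8000/2197) + (-8957/28800)·(-1728/2197) + 3611/9900·1 = 1/4 ✓
b·(c∘Ac): (-8957/28800)·576/8957 + 3611/9900·2871/7222 = 1/8 ✓
b·Ac²: (-8957/28800)·960/8957 + 3611/9900·1155/3611 = 1/12 ✓
b·A²c: 3611/9900·825/7222 = 1/24 ✓; 4 stages ⇒ order 4.

4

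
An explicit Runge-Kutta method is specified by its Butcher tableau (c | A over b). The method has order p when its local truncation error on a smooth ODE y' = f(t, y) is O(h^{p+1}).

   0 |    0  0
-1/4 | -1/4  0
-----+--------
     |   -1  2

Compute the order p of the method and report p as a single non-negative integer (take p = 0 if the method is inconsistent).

b = (-1, 2)
c = (0, -1/4)
Σ b_i: (-1)·1 + 2·1 = 1 ✓
b·c: 2·(-1/4) = -1/2 ≠ 1/2 ⇒ order 1.

1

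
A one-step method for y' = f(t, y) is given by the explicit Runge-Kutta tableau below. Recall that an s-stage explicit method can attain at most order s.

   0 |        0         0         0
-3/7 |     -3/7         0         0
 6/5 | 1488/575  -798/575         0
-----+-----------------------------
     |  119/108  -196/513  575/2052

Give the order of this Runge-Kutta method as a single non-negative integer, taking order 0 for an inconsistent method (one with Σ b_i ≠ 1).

b = (119/108, -196/513, 575/2052)
c = (0, -3/7, 6/5)
Ac = (0, 0, 342/575)
Σ b_i: 119/108·1 + (-196/513)·1 + 575/2052·1 = 1 ✓
b·c: (-196/513)·(-3/7) + 575/2052·6/5 = 1/2 ✓
b·c²: (-196/513)·9/49 + 575/2052·36/25 = 1/3 ✓
b·Ac: 575/2052·342/575 = 1/6 ✓; 3 stages ⇒ order 3.

3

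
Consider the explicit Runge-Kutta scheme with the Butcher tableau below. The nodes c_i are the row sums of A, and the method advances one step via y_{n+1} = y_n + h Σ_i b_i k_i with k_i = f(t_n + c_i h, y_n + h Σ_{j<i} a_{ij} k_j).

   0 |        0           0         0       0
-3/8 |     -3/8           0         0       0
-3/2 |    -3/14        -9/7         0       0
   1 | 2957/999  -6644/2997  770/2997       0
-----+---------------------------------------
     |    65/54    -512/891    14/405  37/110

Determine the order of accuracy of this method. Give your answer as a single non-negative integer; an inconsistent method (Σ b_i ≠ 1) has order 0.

4

b = (65/54, -512/891, 14/405, 37/110)
c = (0, -3/8, -3/2, 1)
Ac = (0, 0, 27/56, 33/74)
Σ b_i: 65/54·1 + (-512/891)·1 + 14/405·1 + 37/110·1 = 1 ✓
b·c: (-512/891)·(-3/8) + 14/405·(-3/2) + 37/110·1 = 1/2 ✓
b·c²: (-512/891)·9/64 + 14/405·9/4 + 37/110·1 = 1/3 ✓
b·Ac: 14/405·27/56 + 37/110·33/74 = 1/6 ✓
b·c³: (-512/891)·(-27/512) + 14/405·(-27/8) + 37/110·1 = 1/4 ✓
b·(c∘Ac): 14/405·(-81/112) + 37/110·33/74 = 1/8 ✓
b·Ac²: 14/405·(-81/448) + 37/110·473/1776 = 1/12 ✓
b·A²c: 37/110·55/444 = 1/24 ✓; 4 stages ⇒ order 4.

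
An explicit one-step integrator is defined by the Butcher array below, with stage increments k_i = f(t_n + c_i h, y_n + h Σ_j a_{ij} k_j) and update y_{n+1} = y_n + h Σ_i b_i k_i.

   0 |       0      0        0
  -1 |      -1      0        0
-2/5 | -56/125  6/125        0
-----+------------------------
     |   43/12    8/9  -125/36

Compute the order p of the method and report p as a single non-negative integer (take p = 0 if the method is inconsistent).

b = (43/12, 8/9, -125/36)
c = (0, -1, -2/5)
Ac = (0, 0, -6/125)
Σ b_i: 43/12·1 + 8/9·1 + (-125/36)·1 = 1 ✓
b·c: 8/9·(-1) + (-125/36)·(-2/5) = 1/2 ✓
b·c²: 8/9·1 + (-125/36)·4/25 = 1/3 ✓
b·Ac: (-125/36)·(-6/125) = 1/6 ✓; 3 stages ⇒ order 3.

3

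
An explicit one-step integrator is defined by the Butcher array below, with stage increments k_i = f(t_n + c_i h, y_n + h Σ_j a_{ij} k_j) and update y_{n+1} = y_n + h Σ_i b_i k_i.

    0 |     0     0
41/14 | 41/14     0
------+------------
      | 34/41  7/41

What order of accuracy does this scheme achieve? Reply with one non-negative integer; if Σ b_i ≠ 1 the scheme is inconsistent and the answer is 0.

b = (34/41, 7/41)
c = (0, 41/14)
Σ b_i: 34/41·1 + 7/41·1 = 1 ✓
b·c: 7/41·41/14 = 1/2 ✓; 2 stages ⇒ order 2.

2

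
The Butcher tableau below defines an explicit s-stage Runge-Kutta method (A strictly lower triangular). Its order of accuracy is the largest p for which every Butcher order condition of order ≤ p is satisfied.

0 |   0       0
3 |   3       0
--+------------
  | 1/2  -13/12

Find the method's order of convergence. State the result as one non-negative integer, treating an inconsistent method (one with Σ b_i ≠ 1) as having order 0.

0

b = (1/2, -13/12)
c = (0, 3)
Σ b_i: 1/2·1 + (-13/12)·1 = -7/12 ≠ 1 ⇒ order 0.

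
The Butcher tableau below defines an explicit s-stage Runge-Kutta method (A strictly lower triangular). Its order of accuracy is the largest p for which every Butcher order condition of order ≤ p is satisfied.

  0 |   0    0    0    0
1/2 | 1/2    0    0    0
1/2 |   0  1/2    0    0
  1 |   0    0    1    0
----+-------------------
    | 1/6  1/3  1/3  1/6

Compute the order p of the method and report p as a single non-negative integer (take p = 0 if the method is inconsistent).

b = (1/6, 1/3, 1/3, 1/6)
c = (0, 1/2, 1/2, 1)
Ac = (0, 0, 1/4, 1/2)
Σ b_i: 1/6·1 + 1/3·1 + 1/3·1 + 1/6·1 = 1 ✓
b·c: 1/3·1/2 + 1/3·1/2 + 1/6·1 = 1/2 ✓
b·c²: 1/3·1/4 + 1/3·1/4 + 1/6·1 = 1/3 ✓
b·Ac: 1/3·1/4 + 1/6·1/2 = 1/6 ✓
b·c³: 1/3·1/8 + 1/3·1/8 + 1/6·1 = 1/4 ✓
b·(c∘Ac): 1/3·1/8 + 1/6·1/2 = 1/8 ✓
b·Ac²: 1/3·1/8 + 1/6·1/4 = 1/12 ✓
b·A²c: 1/6·1/4 = 1/24 ✓; 4 stages ⇒ order 4.

4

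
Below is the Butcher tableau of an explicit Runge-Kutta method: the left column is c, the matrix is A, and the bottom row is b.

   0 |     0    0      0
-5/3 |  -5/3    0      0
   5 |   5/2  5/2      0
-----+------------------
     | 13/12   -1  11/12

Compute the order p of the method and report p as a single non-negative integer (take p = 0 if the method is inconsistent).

b = (13/12, -1, 11/12)
c = (0, -5/3, 5)
Ac = (0, 0, -25/6)
Σ b_i: 13/12·1 + (-1)·1 + 11/12·1 = 1 ✓
b·c: (-1)·(-5/3) + 11/12·5 = 25/4 ≠ 1/2 ⇒ order 1.

1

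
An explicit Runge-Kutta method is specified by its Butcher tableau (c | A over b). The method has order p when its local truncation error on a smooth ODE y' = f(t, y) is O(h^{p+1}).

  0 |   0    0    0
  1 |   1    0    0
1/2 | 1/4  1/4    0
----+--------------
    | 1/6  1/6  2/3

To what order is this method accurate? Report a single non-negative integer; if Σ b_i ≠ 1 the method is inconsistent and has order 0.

3

b = (1/6, 1/6, 2/3)
c = (0, 1, 1/2)
Ac = (0, 0, 1/4)
Σ b_i: 1/6·1 + 1/6·1 + 2/3·1 = 1 ✓
b·c: 1/6·1 + 2/3·1/2 = 1/2 ✓
b·c²: 1/6·1 + 2/3·1/4 = 1/3 ✓
b·Ac: 2/3·1/4 = 1/6 ✓; 3 stages ⇒ order 3.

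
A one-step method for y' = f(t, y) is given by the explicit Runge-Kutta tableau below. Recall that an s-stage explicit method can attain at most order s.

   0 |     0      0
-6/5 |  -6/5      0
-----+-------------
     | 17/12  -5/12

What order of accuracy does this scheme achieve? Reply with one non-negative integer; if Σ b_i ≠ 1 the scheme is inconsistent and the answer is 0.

b = (17/12, -5/12)
c = (0, -6/5)
Σ b_i: 17/12·1 + (-5/12)·1 = 1 ✓
b·c: (-5/12)·(-6/5) = 1/2 ✓; 2 stages ⇒ order 2.

2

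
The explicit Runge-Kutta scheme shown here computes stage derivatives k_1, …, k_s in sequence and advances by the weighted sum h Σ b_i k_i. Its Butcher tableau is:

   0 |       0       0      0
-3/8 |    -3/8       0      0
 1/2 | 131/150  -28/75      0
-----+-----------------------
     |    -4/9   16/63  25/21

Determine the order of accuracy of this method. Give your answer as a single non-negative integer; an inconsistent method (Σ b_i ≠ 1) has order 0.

b = (-4/9, 16/63, 25/21)
c = (0, -3/8, 1/2)
Ac = (0, 0, 7/50)
Σ b_i: (-4/9)·1 + 16/63·1 + 25/21·1 = 1 ✓
b·c: 16/63·(-3/8) + 25/21·1/2 = 1/2 ✓
b·c²: 16/63·9/64 + 25/21·1/4 = 1/3 ✓
b·Ac: 25/21·7/50 = 1/6 ✓; 3 stages ⇒ order 3.

3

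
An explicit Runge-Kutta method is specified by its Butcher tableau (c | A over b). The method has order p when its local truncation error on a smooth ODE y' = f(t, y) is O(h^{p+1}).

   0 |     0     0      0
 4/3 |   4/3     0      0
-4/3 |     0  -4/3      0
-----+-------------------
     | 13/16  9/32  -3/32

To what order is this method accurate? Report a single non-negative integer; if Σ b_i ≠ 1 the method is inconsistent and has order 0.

3

b = (13/16, 9/32, -3/32)
c = (0, 4/3, -4/3)
Ac = (0, 0, -16/9)
Σ b_i: 13/16·1 + 9/32·1 + (-3/32)·1 = 1 ✓
b·c: 9/32·4/3 + (-3/32)·(-4/3) = 1/2 ✓
b·c²: 9/32·16/9 + (-3/32)·16/9 = 1/3 ✓
b·Ac: (-3/32)·(-16/9) = 1/6 ✓; 3 stages ⇒ order 3.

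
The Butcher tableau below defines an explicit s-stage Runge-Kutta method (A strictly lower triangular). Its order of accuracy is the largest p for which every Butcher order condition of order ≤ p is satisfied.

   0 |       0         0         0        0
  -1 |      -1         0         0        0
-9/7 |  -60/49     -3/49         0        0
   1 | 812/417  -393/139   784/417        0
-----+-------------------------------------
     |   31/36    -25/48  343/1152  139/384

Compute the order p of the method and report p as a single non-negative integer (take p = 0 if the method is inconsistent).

4

b = (31/36, -25/48, 343/1152, 139/384)
c = (0, -1, -9/7, 1)
Ac = (0, 0, 3/49, 57/139)
Σ b_i: 31/36·1 + (-25/48)·1 + 343/1152·1 + 139/384·1 = 1 ✓
b·c: (-25/48)·(-1) + 343/1152·(-9/7) + 139/384·1 = 1/2 ✓
b·c²: (-25/48)·1 + 343/1152·81/49 + 139/384·1 = 1/3 ✓
b·Ac: 343/1152·3/49 + 139/384·57/139 = 1/6 ✓
b·c³: (-25/48)·(-1) + 343/1152·(-729/343) + 139/384·1 = 1/4 ✓
b·(c∘Ac): 343/1152·(-27/343) + 139/384·57/139 = 1/8 ✓
b·Ac²: 343/1152·(-3/49) + 139/384·39/139 = 1/12 ✓
b·A²c: 139/384·16/139 = 1/24 ✓; 4 stages ⇒ order 4.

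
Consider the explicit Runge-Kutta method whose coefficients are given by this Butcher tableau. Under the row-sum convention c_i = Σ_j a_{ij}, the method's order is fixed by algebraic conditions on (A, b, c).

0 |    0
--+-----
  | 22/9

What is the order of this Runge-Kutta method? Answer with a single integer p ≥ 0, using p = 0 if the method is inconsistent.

b = (22/9)
c = (0)
Σ b_i: 22/9·1 = 22/9 ≠ 1 ⇒ order 0.

0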